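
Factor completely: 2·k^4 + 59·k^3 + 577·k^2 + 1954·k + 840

(2·k + 1)·(k + 10)·(k + 12)·(k + 7)

Trying the rational-root candidates, k = −12 is a root, so (k + 12) is a factor; dividing leaves 2·k^3 + 35·k^2 + 157·k + 70.
Next, k = −1/2 is a root, so (2·k + 1) divides it; the quotient is k^2 + 17·k + 70.
The remaining quadratic factors as (k + 7)(k + 10).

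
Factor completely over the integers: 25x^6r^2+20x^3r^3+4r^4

r^2(5x^3+2r)^2

Factor out r^2 first: what remains is 25x^6+20x^3r+4r^2.
Recognize a perfect-square trinomial with the parts 5x^3 and 2r.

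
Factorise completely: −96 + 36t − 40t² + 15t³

Group as (15t³ + 36t) + (−40t² − 96) = 3t(5t² + 12) − 8(5t² + 12).
Both groups share the factor (5t² + 12).

(3t − 8)(5t² + 12)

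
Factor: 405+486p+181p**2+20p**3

(4p+9)(5p+9)(p+5)

By the rational root theorem, p = -9/5 is a root, giving the factor (5p+9) and quotient 4p**2+29p+45.
The remaining quadratic factors as (p+5)(4p+9).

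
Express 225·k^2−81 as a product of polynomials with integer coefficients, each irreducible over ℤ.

9·(5·k+3)·(5·k−3)

Every term has a factor of 9. Then 25·k^2−9 = (5·k)² − (3)².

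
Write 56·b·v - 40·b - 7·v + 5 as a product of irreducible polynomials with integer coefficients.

Group as (56·b·v - 40·b) + (-7·v + 5) = 8·b·(7·v - 5) - (7·v - 5).
Both groups share the factor (7·v - 5).

(7·v - 5)·(8·b - 1)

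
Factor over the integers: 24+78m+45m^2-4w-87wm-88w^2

-(8w-3m-4)(11w+15m+6)

Group: -8w(11w+15m+6) + (3m+4)(11w+15m+6); both groups contain (11w+15m+6).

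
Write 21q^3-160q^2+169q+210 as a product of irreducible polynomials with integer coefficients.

(3q-7)(7q+5)(q-6)

By the rational root theorem, q = 6 is a root, giving the factor (q-6) and quotient 21q^2-34q-35.
The remaining quadratic factors as (7q+5)(3q-7).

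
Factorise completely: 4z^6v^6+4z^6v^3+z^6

Factor out z^6 first: what remains is 4v^6+4v^3+1.
Recognize a perfect-square trinomial with the parts 1 and 2v^3.

z^6(2v^3+1)^2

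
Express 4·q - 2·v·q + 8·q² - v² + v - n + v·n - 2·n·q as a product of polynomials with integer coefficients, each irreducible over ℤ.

-(v - 2·q - 1)·(v - n + 4·q)

Group: -v·(v - n + 4·q) + (2·q + 1)·(v - n + 4·q); both groups contain (v - n + 4·q).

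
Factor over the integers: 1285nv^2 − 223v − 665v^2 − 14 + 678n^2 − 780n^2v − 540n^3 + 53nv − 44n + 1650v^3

Group: 10n(−54n^2 − 159nv + 57n − 110v^2 + 59v + 7) + (−15v − 2)(−54n^2 − 159nv + 57n − 110v^2 + 59v + 7); both groups contain (−54n^2 − 159nv + 57n − 110v^2 + 59v + 7), so (10n − 15v − 2) is a factor with cofactor −54n^2 − 159nv + 57n − 110v^2 + 59v + 7.
The cofactor groups again: −54n^2 − 159nv + 57n − 110v^2 + 59v + 7 = −6n(9n + 10v + 1) + (−11v + 7)(9n + 10v + 1); both groups contain (9n + 10v + 1), giving −(6n + 11v − 7)(9n + 10v + 1).

−(10n − 15v − 2)(6n + 11v − 7)(9n + 10v + 1)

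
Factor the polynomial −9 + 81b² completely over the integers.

9(3b + 1)(3b − 1)

Pull out the common factor 9; 9b² − 1 is a difference of squares.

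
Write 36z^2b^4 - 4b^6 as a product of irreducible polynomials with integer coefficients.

4b^4(3z - b)(3z + b)

Pull out the common factor 4b^4, leaving 9z^2 - b^2.
Recognize a difference of squares with the parts 3z and b.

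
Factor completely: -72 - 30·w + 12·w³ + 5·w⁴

Group as (5·w⁴ - 30·w) + (12·w³ - 72) = 5·w·(w³ - 6) + 12·(w³ - 6).
Both groups share the factor (w³ - 6).

(5·w + 12)·(w³ - 6)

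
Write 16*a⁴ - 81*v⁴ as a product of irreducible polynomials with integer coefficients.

(2*a + 3*v)*(2*a - 3*v)*(4*a² + 9*v²)

Difference of squares twice: with A = 2*a and B = 3*v, A⁴ − B⁴ = (A² − B²)(A² + B²), and A² − B² factors again.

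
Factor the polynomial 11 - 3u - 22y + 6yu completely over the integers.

Group as (6yu - 22y) + (-3u + 11) = 2y(3u - 11) - (3u - 11).
Both groups share the factor (3u - 11).

(2y - 1)(3u - 11)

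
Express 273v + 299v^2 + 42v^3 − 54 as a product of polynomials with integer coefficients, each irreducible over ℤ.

(6v − 1)(7v + 9)(v + 6)

Trying the rational-root candidates, v = 1/6 is a root, so (6v − 1) is a factor; dividing leaves 7v^2 + 51v + 54.
The remaining quadratic factors as (v + 6)(7v + 9).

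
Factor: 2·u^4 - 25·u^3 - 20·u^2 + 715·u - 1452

(2·u + 11)·(u - 11)·(u - 3)·(u - 4)

Testing divisors of the constant over divisors of the leading coefficient, u = 11 is a root, giving the factor (u - 11) and quotient 2·u^3 - 3·u^2 - 53·u + 132.
Next, u = -11/2 is a root, so (2·u + 11) divides it; the quotient is u^2 - 7·u + 12.
The remaining quadratic factors as (u - 4)(u - 3).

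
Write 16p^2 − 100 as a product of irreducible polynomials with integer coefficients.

4(2p + 5)(2p − 5)

Every term has a factor of 4. Then 4p^2 − 25 = (2p)² − (5)².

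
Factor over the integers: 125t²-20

5(5t+2)(5t-2)

Every term has a factor of 5. Then 25t²-4 = (5t)² − (2)².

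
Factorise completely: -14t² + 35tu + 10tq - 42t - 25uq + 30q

-(7t - 5q)(2t - 5u + 6)

Group: -7t(2t - 5u + 6) + 5q(2t - 5u + 6); both groups contain (2t - 5u + 6).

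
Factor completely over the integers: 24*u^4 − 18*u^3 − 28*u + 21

Group as (24*u^4 − 28*u) + (−18*u^3 + 21) = 4*u*(6*u^3 − 7) − 3*(6*u^3 − 7).
Both groups share the factor (6*u^3 − 7).

(4*u − 3)*(6*u^3 − 7)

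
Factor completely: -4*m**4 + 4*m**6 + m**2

Factor out m**2 first: what remains is 4*m**4 - 4*m**2 + 1.
Recognize a perfect-square trinomial with the parts 1 and 2*m**2.

m**2*(2*m**2 - 1)**2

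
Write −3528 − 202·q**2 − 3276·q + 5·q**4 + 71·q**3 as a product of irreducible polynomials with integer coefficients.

By the rational root theorem, q = −14 is a root, so (q + 14) divides it; the quotient is 5·q**3 + q**2 − 216·q − 252.
Next, q = −6/5 is a root, so (5·q + 6) is a factor; dividing leaves q**2 − q − 42.
The remaining quadratic factors as (q + 6)(q − 7).

(5·q + 6)·(q + 14)·(q + 6)·(q − 7)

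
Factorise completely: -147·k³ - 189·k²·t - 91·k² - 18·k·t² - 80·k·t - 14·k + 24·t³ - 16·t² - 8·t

Group: 7·k·(-21·k² - 15·k·t - 13·k + 6·t² - 4·t - 2) + 4·t·(-21·k² - 15·k·t - 13·k + 6·t² - 4·t - 2); both groups contain (-21·k² - 15·k·t - 13·k + 6·t² - 4·t - 2), so (7·k + 4·t) is a factor with cofactor -21·k² - 15·k·t - 13·k + 6·t² - 4·t - 2.
The cofactor groups again: -21·k² - 15·k·t - 13·k + 6·t² - 4·t - 2 = -7·k·(3·k + 3·t + 1) + (2·t - 2)·(3·k + 3·t + 1); both groups contain (3·k + 3·t + 1), giving -(7·k - 2·t + 2)·(3·k + 3·t + 1).

-(3·k + 3·t + 1)·(7·k + 4·t)·(7·k - 2·t + 2)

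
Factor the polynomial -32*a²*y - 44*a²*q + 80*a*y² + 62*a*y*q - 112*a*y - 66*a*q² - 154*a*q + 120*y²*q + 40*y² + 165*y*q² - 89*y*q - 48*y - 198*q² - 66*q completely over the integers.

-(8*y + 11*q)*(2*a + 3*q + 1)*(2*a - 5*y + 6)

Group: 2*a*(-16*a*y - 22*a*q + 40*y² + 55*y*q - 48*y - 66*q) + (3*q + 1)*(-16*a*y - 22*a*q + 40*y² + 55*y*q - 48*y - 66*q); both groups contain (-16*a*y - 22*a*q + 40*y² + 55*y*q - 48*y - 66*q), so (2*a + 3*q + 1) is a factor with cofactor -16*a*y - 22*a*q + 40*y² + 55*y*q - 48*y - 66*q.
The cofactor groups again: -16*a*y - 22*a*q + 40*y² + 55*y*q - 48*y - 66*q = -2*a*(8*y + 11*q) + (5*y - 6)*(8*y + 11*q); both groups contain (8*y + 11*q), giving -(2*a - 5*y + 6)*(8*y + 11*q).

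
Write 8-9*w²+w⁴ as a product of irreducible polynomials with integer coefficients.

(w+1)*(w-1)*(w²-8)

Substitute u = w² to get a quadratic in u, then factor.
w²-1 is a difference of squares.
w²-8 is irreducible over ℤ (8 is not a perfect square).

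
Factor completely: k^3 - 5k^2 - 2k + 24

(k + 2)(k - 3)(k - 4)

Trying the rational-root candidates, k = 4 is a root, so (k - 4) divides it; the quotient is k^2 - k - 6.
The remaining quadratic factors as (k - 3)(k + 2).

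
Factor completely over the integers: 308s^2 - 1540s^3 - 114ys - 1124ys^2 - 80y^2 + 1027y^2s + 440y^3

(8y - 11s)(11y + 10s - 2)(5y + 14s)

Group: 5y(88y^2 - 41ys - 16y - 110s^2 + 22s) + 14s(88y^2 - 41ys - 16y - 110s^2 + 22s); both groups contain (88y^2 - 41ys - 16y - 110s^2 + 22s), so (5y + 14s) is a factor with cofactor 88y^2 - 41ys - 16y - 110s^2 + 22s.
The cofactor groups again: 88y^2 - 41ys - 16y - 110s^2 + 22s = 11y(8y - 11s) + (10s - 2)(8y - 11s); both groups contain (8y - 11s), giving (11y + 10s - 2)(8y - 11s).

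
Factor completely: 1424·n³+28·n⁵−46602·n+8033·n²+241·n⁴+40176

Among the possible rational roots, n = 8/7 is a root, so (7·n−8) is a factor; dividing leaves 4·n⁴+39·n³+248·n²+1431·n−5022.
Continuing, n = 9/4 is a root, so (4·n−9) is a factor; dividing leaves n³+12·n²+89·n+558.
Then n = −9 is a root, so (n+9) is a factor; dividing leaves n²+3·n+62.
The quadratic n²+3·n+62 has discriminant −239 < 0 and is irreducible over ℤ.

(4·n−9)·(7·n−8)·(n+9)·(n²+3·n+62)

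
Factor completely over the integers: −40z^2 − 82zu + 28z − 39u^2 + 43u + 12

−(10z + 13u + 3)(4z + 3u − 4)

Group: −10z(4z + 3u − 4) + (−13u − 3)(4z + 3u − 4); both groups contain (4z + 3u − 4).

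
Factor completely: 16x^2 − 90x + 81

(2x − 9)(8x − 9)

Need a pair with product 16·81 = 1296 and sum −90: that's −18 and −72.
Split the middle term: 16x^2 − 18x − 72x + 81 = 2x(8x − 9) − 9(8x − 9).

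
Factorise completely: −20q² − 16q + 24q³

Pull out the common factor 4q, then factor the remaining trinomial.

4q(2q + 1)(3q − 4)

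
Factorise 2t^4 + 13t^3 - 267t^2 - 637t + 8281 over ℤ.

(2t - 13)(t + 13)(t + 7)(t - 7)

Among the possible rational roots, t = -13 is a root, so (t + 13) divides it; the quotient is 2t^3 - 13t^2 - 98t + 637.
Then t = 13/2 is a root, so (2t - 13) is a factor; dividing leaves t^2 - 49.
The remaining quadratic factors as (t - 7)(t + 7).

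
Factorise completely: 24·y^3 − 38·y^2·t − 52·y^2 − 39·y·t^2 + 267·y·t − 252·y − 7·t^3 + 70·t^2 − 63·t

(3·y − 7·t + 7)·(2·y + t − 9)·(4·y + t)

Group: 2·y·(12·y^2 − 25·y·t + 28·y − 7·t^2 + 7·t) + (t − 9)·(12·y^2 − 25·y·t + 28·y − 7·t^2 + 7·t); both groups contain (12·y^2 − 25·y·t + 28·y − 7·t^2 + 7·t), so (2·y + t − 9) is a factor with cofactor 12·y^2 − 25·y·t + 28·y − 7·t^2 + 7·t.
The cofactor groups again: 12·y^2 − 25·y·t + 28·y − 7·t^2 + 7·t = 3·y·(4·y + t) + (−7·t + 7)·(4·y + t); both groups contain (4·y + t), giving (3·y − 7·t + 7)·(4·y + t).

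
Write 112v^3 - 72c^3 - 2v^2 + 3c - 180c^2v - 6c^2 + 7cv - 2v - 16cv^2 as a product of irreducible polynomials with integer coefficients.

Group: 3c(-24c^2 - 76cv - 2c - 56v^2 + v + 1) - 2v(-24c^2 - 76cv - 2c - 56v^2 + v + 1); both groups contain (-24c^2 - 76cv - 2c - 56v^2 + v + 1), so (3c - 2v) is a factor with cofactor -24c^2 - 76cv - 2c - 56v^2 + v + 1.
The cofactor groups again: -24c^2 - 76cv - 2c - 56v^2 + v + 1 = -6c(4c + 8v + 1) + (-7v + 1)(4c + 8v + 1); both groups contain (4c + 8v + 1), giving -(6c + 7v - 1)(4c + 8v + 1).

-(3c - 2v)(4c + 8v + 1)(6c + 7v - 1)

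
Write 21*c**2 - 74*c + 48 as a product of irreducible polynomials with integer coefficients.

(3*c - 8)*(7*c - 6)

Need a pair with product 21·48 = 1008 and sum -74: that's -18 and -56.
Split the middle term: 21*c**2 - 18*c - 56*c + 48 = 3*c*(7*c - 6) - 8*(7*c - 6).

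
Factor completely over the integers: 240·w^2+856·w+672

Pull out the common factor 8, then factor the remaining trinomial.

8·(5·w+12)·(6·w+7)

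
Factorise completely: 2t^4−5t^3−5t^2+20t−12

Trying the rational-root candidates, t = 3/2 is a root, so (2t−3) divides it; the quotient is t^3−t^2−4t+4.
Next, t = 1 is a root, so (t−1) divides it; the quotient is t^2−4.
The remaining quadratic factors as (t+2)(t−2).

(2t−3)(t+2)(t−1)(t−2)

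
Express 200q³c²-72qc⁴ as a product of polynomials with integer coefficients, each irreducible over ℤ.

Factor out 8qc², leaving 25q²-9c², which is a difference of two squares.

8c²q(5q-3c)(5q+3c)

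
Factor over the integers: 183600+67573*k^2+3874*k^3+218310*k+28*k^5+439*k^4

Among the possible rational roots, k = -10/7 is a root, giving the factor (7*k+10) and quotient 4*k^4+57*k^3+472*k^2+8979*k+18360.
Next, k = -9/4 is a root, so (4*k+9) divides it; the quotient is k^3+12*k^2+91*k+2040.
Then k = -15 is a root, so (k+15) divides it; the quotient is k^2-3*k+136.
The quadratic k^2-3*k+136 has discriminant -535 < 0 and is irreducible over ℤ.

(4*k+9)*(7*k+10)*(k+15)*(k^2-3*k+136)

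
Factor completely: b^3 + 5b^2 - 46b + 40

Trying the rational-root candidates, b = 4 is a root, so (b - 4) divides it; the quotient is b^2 + 9b - 10.
The remaining quadratic factors as (b - 1)(b + 10).

(b + 10)(b - 1)(b - 4)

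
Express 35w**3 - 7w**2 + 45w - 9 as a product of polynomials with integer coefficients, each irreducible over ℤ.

Group as (35w**3 + 45w) + (-7w**2 - 9) = 5w(7w**2 + 9) - (7w**2 + 9).
Both groups share the factor (7w**2 + 9).

(5w - 1)(7w**2 + 9)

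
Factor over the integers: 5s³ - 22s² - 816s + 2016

(5s - 12)(s + 12)(s - 14)

By the rational root theorem, s = -12 is a root, so (s + 12) is a factor; dividing leaves 5s² - 82s + 168.
The remaining quadratic factors as (s - 14)(5s - 12).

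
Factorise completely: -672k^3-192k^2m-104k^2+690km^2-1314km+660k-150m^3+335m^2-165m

-(12k+15m-11)(14k-10m+15)(4k-m)

Group: 14k(-48k^2-48km+44k+15m^2-11m) + (-10m+15)(-48k^2-48km+44k+15m^2-11m); both groups contain (-48k^2-48km+44k+15m^2-11m), so (14k-10m+15) is a factor with cofactor -48k^2-48km+44k+15m^2-11m.
The cofactor groups again: -48k^2-48km+44k+15m^2-11m = -4k(12k+15m-11) + m(12k+15m-11); both groups contain (12k+15m-11), giving -(4k-m)(12k+15m-11).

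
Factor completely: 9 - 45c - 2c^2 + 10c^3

Group as (10c^3 - 45c) + (-2c^2 + 9) = 5c(2c^2 - 9) - (2c^2 - 9).
Both groups share the factor (2c^2 - 9).

(5c - 1)(2c^2 - 9)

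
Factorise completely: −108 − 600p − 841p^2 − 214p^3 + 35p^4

(5p + 3)(7p + 2)(p + 2)(p − 9)

Among the possible rational roots, p = −3/5 is a root, so (5p + 3) divides it; the quotient is 7p^3 − 47p^2 − 140p − 36.
Then p = 9 is a root, giving the factor (p − 9) and quotient 7p^2 + 16p + 4.
The remaining quadratic factors as (p + 2)(7p + 2).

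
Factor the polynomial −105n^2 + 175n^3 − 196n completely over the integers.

Pull out the common factor 7n, then factor the remaining trinomial.

7n(5n + 4)(5n − 7)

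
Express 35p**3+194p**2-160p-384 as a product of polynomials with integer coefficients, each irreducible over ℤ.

(5p-8)(7p+8)(p+6)

Among the possible rational roots, p = 8/5 is a root, so (5p-8) divides it; the quotient is 7p**2+50p+48.
The remaining quadratic factors as (7p+8)(p+6).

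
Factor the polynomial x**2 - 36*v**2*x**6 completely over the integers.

Factor out x**2 first: what remains is -36*v**2*x**4 + 1.
Recognize a difference of squares with the parts 1 and 6*v*x**2.

-x**2*(6*v*x**2 + 1)*(6*v*x**2 - 1)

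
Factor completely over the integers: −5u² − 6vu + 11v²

Group: v(11v + 5u) − u(11v + 5u); both groups contain (11v + 5u).

(v − u)(11v + 5u)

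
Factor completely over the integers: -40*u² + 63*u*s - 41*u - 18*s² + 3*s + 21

Group: -5*u*(8*u - 3*s - 3) + (6*s - 7)*(8*u - 3*s - 3); both groups contain (8*u - 3*s - 3).

-(8*u - 3*s - 3)*(5*u - 6*s + 7)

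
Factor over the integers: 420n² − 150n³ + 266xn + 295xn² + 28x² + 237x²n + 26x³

Group: 13x(2x² + 19xn + 30n²) + (−5n + 14)(2x² + 19xn + 30n²); both groups contain (2x² + 19xn + 30n²), so (13x − 5n + 14) is a factor with cofactor 2x² + 19xn + 30n².
The cofactor groups again: 2x² + 19xn + 30n² = x(2x + 15n) + 2n(2x + 15n); both groups contain (2x + 15n), giving (x + 2n)(2x + 15n).

(13x − 5n + 14)(2x + 15n)(x + 2n)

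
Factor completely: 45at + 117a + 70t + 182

Group as (45at + 117a) + (70t + 182) = 9a(5t + 13) + 14(5t + 13).
Both groups share the factor (5t + 13).

(5t + 13)(9a + 14)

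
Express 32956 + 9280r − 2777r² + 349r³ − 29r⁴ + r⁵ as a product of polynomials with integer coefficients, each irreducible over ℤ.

Trying the rational-root candidates, r = −2 is a root, so (r + 2) divides it; the quotient is r⁴ − 31r³ + 411r² − 3599r + 16478.
Next, r = 14 is a root, so (r − 14) divides it; the quotient is r³ − 17r² + 173r − 1177.
Next, r = 11 is a root, giving the factor (r − 11) and quotient r² − 6r + 107.
The quadratic r² − 6r + 107 has discriminant −392 < 0 and is irreducible over ℤ.

(r + 2)(r − 11)(r − 14)(r² − 6r + 107)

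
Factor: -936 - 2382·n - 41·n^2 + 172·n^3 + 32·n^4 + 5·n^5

By the rational root theorem, n = -4 is a root, so (n + 4) divides it; the quotient is 5·n^4 + 12·n^3 + 124·n^2 - 537·n - 234.
Next, n = 3 is a root, so (n - 3) is a factor; dividing leaves 5·n^3 + 27·n^2 + 205·n + 78.
Next, n = -2/5 is a root, so (5·n + 2) divides it; the quotient is n^2 + 5·n + 39.
The quadratic n^2 + 5·n + 39 has discriminant -131 < 0 and is irreducible over ℤ.

(5·n + 2)·(n + 4)·(n - 3)·(n^2 + 5·n + 39)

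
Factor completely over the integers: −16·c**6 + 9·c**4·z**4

−c**4·(4·c + 3·z**2)·(4·c − 3·z**2)

Every term has a factor of c**4; factoring it out leaves −16·c**2 + 9·z**4.
Recognize a difference of squares with the parts 3·z**2 and 4·c.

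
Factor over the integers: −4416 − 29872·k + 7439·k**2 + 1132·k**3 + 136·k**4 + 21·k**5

Testing divisors of the constant over divisors of the leading coefficient, k = −8 is a root, so (k + 8) divides it; the quotient is 21·k**4 − 32·k**3 + 1388·k**2 − 3665·k − 552.
Next, k = −1/7 is a root, so (7·k + 1) divides it; the quotient is 3·k**3 − 5·k**2 + 199·k − 552.
Next, k = 8/3 is a root, so (3·k − 8) divides it; the quotient is k**2 + k + 69.
The quadratic k**2 + k + 69 has discriminant −275 < 0 and is irreducible over ℤ.

(3·k − 8)·(7·k + 1)·(k + 8)·(k**2 + k + 69)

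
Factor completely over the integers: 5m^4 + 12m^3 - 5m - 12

Group as (5m^4 - 5m) + (12m^3 - 12) = 5m(m^3 - 1) + 12(m^3 - 1).
Both groups share the factor (m^3 - 1).

(5m + 12)(m - 1)(m^2 + m + 1)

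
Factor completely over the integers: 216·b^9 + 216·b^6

216·b^6·(b + 1)·(b^2 − b + 1)

Factor out 216·b^6 first: what remains is b^3 + 1.
Recognize a sum of cubes with the parts 1 and b.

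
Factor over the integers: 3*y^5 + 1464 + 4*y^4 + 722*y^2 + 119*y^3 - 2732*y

Testing divisors of the constant over divisors of the leading coefficient, y = 2/3 is a root, giving the factor (3*y - 2) and quotient y^4 + 2*y^3 + 41*y^2 + 268*y - 732.
Then y = 2 is a root, so (y - 2) is a factor; dividing leaves y^3 + 4*y^2 + 49*y + 366.
Then y = -6 is a root, giving the factor (y + 6) and quotient y^2 - 2*y + 61.
The quadratic y^2 - 2*y + 61 has discriminant -240 < 0 and is irreducible over ℤ.

(3*y - 2)*(y + 6)*(y - 2)*(y^2 - 2*y + 61)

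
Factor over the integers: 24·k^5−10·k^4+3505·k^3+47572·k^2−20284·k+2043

(4·k−1)·(6·k−1)·(k+9)·(k^2−9·k+227)

By the rational root theorem, k = −9 is a root, so (k+9) is a factor; dividing leaves 24·k^4−226·k^3+5539·k^2−2279·k+227.
Next, k = 1/6 is a root, so (6·k−1) is a factor; dividing leaves 4·k^3−37·k^2+917·k−227.
Continuing, k = 1/4 is a root, so (4·k−1) is a factor; dividing leaves k^2−9·k+227.
The quadratic k^2−9·k+227 has discriminant −827 < 0 and is irreducible over ℤ.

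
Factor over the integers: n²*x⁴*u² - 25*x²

x²*(n*x*u + 5)*(n*x*u - 5)

Pull out the common factor x², leaving n²*x²*u² - 25.
Recognize a difference of squares with the parts n*x*u and 5.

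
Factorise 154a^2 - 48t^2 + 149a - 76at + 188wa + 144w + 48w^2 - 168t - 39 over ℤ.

Group: 4w(12w + 14a - 12t - 3) + (11a + 4t + 13)(12w + 14a - 12t - 3); both groups contain (12w + 14a - 12t - 3).

(4w + 11a + 4t + 13)(12w + 14a - 12t - 3)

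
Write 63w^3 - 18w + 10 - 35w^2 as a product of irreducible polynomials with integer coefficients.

Group as (63w^3 - 18w) + (-35w^2 + 10) = 9w(7w^2 - 2) - 5(7w^2 - 2).
Both groups share the factor (7w^2 - 2).

(9w - 5)(7w^2 - 2)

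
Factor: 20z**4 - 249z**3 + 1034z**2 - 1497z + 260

Among the possible rational roots, z = 5 is a root, giving the factor (z - 5) and quotient 20z**3 - 149z**2 + 289z - 52.
Next, z = 4 is a root, giving the factor (z - 4) and quotient 20z**2 - 69z + 13.
The remaining quadratic factors as (5z - 1)(4z - 13).

(4z - 13)(5z - 1)(z - 4)(z - 5)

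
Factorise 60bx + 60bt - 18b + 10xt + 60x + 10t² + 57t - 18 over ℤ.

Group: 6b(10x + 10t - 3) + (t + 6)(10x + 10t - 3); both groups contain (10x + 10t - 3).

(10x + 10t - 3)(6b + t + 6)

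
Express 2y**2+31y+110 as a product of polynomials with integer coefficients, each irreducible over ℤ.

Need a pair with product 2·110 = 220 and sum 31: that's 11 and 20.
Split the middle term: 2y**2+11y + 20y+110 = y(2y+11) + 10(2y+11).

(2y+11)(y+10)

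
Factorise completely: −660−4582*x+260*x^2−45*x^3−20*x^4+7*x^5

Testing divisors of the constant over divisors of the leading coefficient, x = 6 is a root, giving the factor (x−6) and quotient 7*x^4+22*x^3+87*x^2+782*x+110.
Continuing, x = −5 is a root, giving the factor (x+5) and quotient 7*x^3−13*x^2+152*x+22.
Then x = −1/7 is a root, so (7*x+1) is a factor; dividing leaves x^2−2*x+22.
The quadratic x^2−2*x+22 has discriminant −84 < 0 and is irreducible over ℤ.

(7*x+1)*(x+5)*(x−6)*(x^2−2*x+22)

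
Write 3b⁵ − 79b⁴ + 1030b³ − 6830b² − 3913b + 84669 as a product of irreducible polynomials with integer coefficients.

(3b − 13)(b + 3)(b − 13)(b² − 12b + 167)

By the rational root theorem, b = 13 is a root, so (b − 13) divides it; the quotient is 3b⁴ − 40b³ + 510b² − 200b − 6513.
Next, b = −3 is a root, giving the factor (b + 3) and quotient 3b³ − 49b² + 657b − 2171.
Continuing, b = 13/3 is a root, so (3b − 13) divides it; the quotient is b² − 12b + 167.
The quadratic b² − 12b + 167 has discriminant −524 < 0 and is irreducible over ℤ.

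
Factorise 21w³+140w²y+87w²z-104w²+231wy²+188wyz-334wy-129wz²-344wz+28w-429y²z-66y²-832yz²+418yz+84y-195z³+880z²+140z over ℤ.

Group: w(21w²+77wy-18wz-104w-143yz-22y-39z²+176z+28) + (3y+5z)(21w²+77wy-18wz-104w-143yz-22y-39z²+176z+28); both groups contain (21w²+77wy-18wz-104w-143yz-22y-39z²+176z+28), so (w+3y+5z) is a factor with cofactor 21w²+77wy-18wz-104w-143yz-22y-39z²+176z+28.
The cofactor groups again: 21w²+77wy-18wz-104w-143yz-22y-39z²+176z+28 = 7w(3w+11y+3z-14) + (-13z-2)(3w+11y+3z-14); both groups contain (3w+11y+3z-14), giving (7w-13z-2)(3w+11y+3z-14).

(3w+11y+3z-14)(7w-13z-2)(w+3y+5z)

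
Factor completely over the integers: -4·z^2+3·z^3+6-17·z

(3·z-1)·(z+2)·(z-3)

Among the possible rational roots, z = -2 is a root, giving the factor (z+2) and quotient 3·z^2-10·z+3.
The remaining quadratic factors as (z-3)(3·z-1).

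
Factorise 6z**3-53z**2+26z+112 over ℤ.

Among the possible rational roots, z = 2 is a root, so (z-2) is a factor; dividing leaves 6z**2-41z-56.
The remaining quadratic factors as (z-8)(6z+7).

(6z+7)(z-2)(z-8)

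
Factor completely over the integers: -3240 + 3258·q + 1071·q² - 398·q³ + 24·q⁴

(4·q + 9)·(6·q - 5)·(q - 12)·(q - 6)

Trying the rational-root candidates, q = 12 is a root, giving the factor (q - 12) and quotient 24·q³ - 110·q² - 249·q + 270.
Next, q = 6 is a root, giving the factor (q - 6) and quotient 24·q² + 34·q - 45.
The remaining quadratic factors as (4·q + 9)(6·q - 5).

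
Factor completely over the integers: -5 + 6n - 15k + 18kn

Group as (18kn - 15k) + (6n - 5) = 3k(6n - 5) + (6n - 5).
Both groups share the factor (6n - 5).

(3k + 1)(6n - 5)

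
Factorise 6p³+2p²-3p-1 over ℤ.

(3p+1)(2p²-1)

Group as (6p³-3p) + (2p²-1) = 3p(2p²-1) + (2p²-1).
Both groups share the factor (2p²-1).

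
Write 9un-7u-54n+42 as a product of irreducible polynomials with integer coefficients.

(9n-7)(u-6)

Group as (9un-7u) + (-54n+42) = u(9n-7) - 6(9n-7).
Both groups share the factor (9n-7).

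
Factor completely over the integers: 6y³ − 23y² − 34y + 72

(2y − 9)(3y − 4)(y + 2)

Trying the rational-root candidates, y = −2 is a root, so (y + 2) is a factor; dividing leaves 6y² − 35y + 36.
The remaining quadratic factors as (3y − 4)(2y − 9).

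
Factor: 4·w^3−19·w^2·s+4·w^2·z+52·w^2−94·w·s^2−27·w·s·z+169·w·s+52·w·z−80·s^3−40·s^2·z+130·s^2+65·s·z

Group: w·(4·w^2−27·w·s+52·w−40·s^2+65·s) + (2·s+z)·(4·w^2−27·w·s+52·w−40·s^2+65·s); both groups contain (4·w^2−27·w·s+52·w−40·s^2+65·s), so (w+2·s+z) is a factor with cofactor 4·w^2−27·w·s+52·w−40·s^2+65·s.
The cofactor groups again: 4·w^2−27·w·s+52·w−40·s^2+65·s = w·(4·w+5·s) + (−8·s+13)·(4·w+5·s); both groups contain (4·w+5·s), giving (w−8·s+13)·(4·w+5·s).

(w−8·s+13)·(w+2·s+z)·(4·w+5·s)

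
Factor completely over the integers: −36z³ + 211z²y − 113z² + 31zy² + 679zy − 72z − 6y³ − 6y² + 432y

−(z − 6y)(9z − y + 8)(4z + y + 9)

Group: 4z(−9z² + 55zy − 8z − 6y² + 48y) + (y + 9)(−9z² + 55zy − 8z − 6y² + 48y); both groups contain (−9z² + 55zy − 8z − 6y² + 48y), so (4z + y + 9) is a factor with cofactor −9z² + 55zy − 8z − 6y² + 48y.
The cofactor groups again: −9z² + 55zy − 8z − 6y² + 48y = −z(9z − y + 8) + 6y(9z − y + 8); both groups contain (9z − y + 8), giving −(z − 6y)(9z − y + 8).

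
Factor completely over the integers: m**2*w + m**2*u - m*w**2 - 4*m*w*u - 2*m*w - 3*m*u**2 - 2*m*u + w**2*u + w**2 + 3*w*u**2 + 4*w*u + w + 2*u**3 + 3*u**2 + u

Group: m*(m*w + m*u - w*u - w - u**2 - u) + (-w - 2*u - 1)*(m*w + m*u - w*u - w - u**2 - u); both groups contain (m*w + m*u - w*u - w - u**2 - u), so (m - w - 2*u - 1) is a factor with cofactor m*w + m*u - w*u - w - u**2 - u.
The cofactor groups again: m*w + m*u - w*u - w - u**2 - u = m*(w + u) + (-u - 1)*(w + u); both groups contain (w + u), giving (m - u - 1)*(w + u).

(m - w - 2*u - 1)*(m - u - 1)*(w + u)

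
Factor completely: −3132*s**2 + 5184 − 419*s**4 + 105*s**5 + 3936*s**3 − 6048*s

Trying the rational-root candidates, s = 4/3 is a root, so (3*s − 4) divides it; the quotient is 35*s**4 − 93*s**3 + 1188*s**2 + 540*s − 1296.
Then s = 6/7 is a root, so (7*s − 6) is a factor; dividing leaves 5*s**3 − 9*s**2 + 162*s + 216.
Next, s = −6/5 is a root, so (5*s + 6) is a factor; dividing leaves s**2 − 3*s + 36.
The quadratic s**2 − 3*s + 36 has discriminant −135 < 0 and is irreducible over ℤ.

(3*s − 4)*(5*s + 6)*(7*s − 6)*(s**2 − 3*s + 36)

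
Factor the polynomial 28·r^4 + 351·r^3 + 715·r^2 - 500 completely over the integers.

(4·r + 5)·(7·r - 5)·(r + 10)·(r + 2)

By the rational root theorem, r = 5/7 is a root, so (7·r - 5) divides it; the quotient is 4·r^3 + 53·r^2 + 140·r + 100.
Then r = -2 is a root, giving the factor (r + 2) and quotient 4·r^2 + 45·r + 50.
The remaining quadratic factors as (4·r + 5)(r + 10).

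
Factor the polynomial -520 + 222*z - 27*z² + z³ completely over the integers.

Trying the rational-root candidates, z = 10 is a root, giving the factor (z - 10) and quotient z² - 17*z + 52.
The remaining quadratic factors as (z - 13)(z - 4).

(z - 10)*(z - 13)*(z - 4)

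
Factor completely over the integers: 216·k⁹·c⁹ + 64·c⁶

Pull out the common factor 8·c⁶, leaving 27·k⁹·c³ + 8.
Recognize a sum of cubes with the parts 3·k³·c and 2.

8·c⁶·(3·k³·c + 2)·(9·k⁶·c² − 6·k³·c + 4)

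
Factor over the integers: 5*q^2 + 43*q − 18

Need a pair with product 5·(−18) = −90 and sum 43: that's 45 and −2.
Split the middle term: 5*q^2 + 45*q − 2*q − 18 = 5*q*(q + 9) − 2*(q + 9).

(5*q − 2)*(q + 9)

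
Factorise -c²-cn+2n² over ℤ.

Group: -c(c+2n) + n(c+2n); both groups contain (c+2n).

-(c+2n)(c-n)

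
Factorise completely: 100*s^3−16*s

4*s*(5*s+2)*(5*s−2)

Factor out 4*s, leaving 25*s^2−4, which is a difference of two squares.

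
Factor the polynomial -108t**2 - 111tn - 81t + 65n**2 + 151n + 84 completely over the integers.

-(12t - 5n - 7)(9t + 13n + 12)

Group: -9t(12t - 5n - 7) + (-13n - 12)(12t - 5n - 7); both groups contain (12t - 5n - 7).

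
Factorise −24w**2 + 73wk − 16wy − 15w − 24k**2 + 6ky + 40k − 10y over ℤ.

−(8w − 3k + 5)(3w − 8k + 2y)

Group: −8w(3w − 8k + 2y) + (3k − 5)(3w − 8k + 2y); both groups contain (3w − 8k + 2y).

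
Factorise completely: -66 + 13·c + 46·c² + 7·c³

(7·c + 11)·(c + 6)·(c - 1)

Testing divisors of the constant over divisors of the leading coefficient, c = -11/7 is a root, giving the factor (7·c + 11) and quotient c² + 5·c - 6.
The remaining quadratic factors as (c - 1)(c + 6).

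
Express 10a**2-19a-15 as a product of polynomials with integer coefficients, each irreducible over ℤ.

(2a-5)(5a+3)

Need a pair with product 10·(-15) = -150 and sum -19: that's 6 and -25.
Split the middle term: 10a**2+6a - 25a-15 = 2a(5a+3) - 5(5a+3).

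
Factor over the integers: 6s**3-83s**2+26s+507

Testing divisors of the constant over divisors of the leading coefficient, s = -13/6 is a root, so (6s+13) divides it; the quotient is s**2-16s+39.
The remaining quadratic factors as (s-3)(s-13).

(6s+13)(s-13)(s-3)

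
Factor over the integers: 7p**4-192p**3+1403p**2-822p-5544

(7p+11)(p-12)(p-14)(p-3)

Testing divisors of the constant over divisors of the leading coefficient, p = 12 is a root, so (p-12) divides it; the quotient is 7p**3-108p**2+107p+462.
Next, p = 14 is a root, giving the factor (p-14) and quotient 7p**2-10p-33.
The remaining quadratic factors as (7p+11)(p-3).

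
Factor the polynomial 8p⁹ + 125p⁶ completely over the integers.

p⁶(2p + 5)(4p² − 10p + 25)

Pull out the common factor p⁶, leaving 8p³ + 125.
Recognize a sum of cubes with the parts 5 and 2p.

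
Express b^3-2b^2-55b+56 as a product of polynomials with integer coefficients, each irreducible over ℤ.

Among the possible rational roots, b = 8 is a root, giving the factor (b-8) and quotient b^2+6b-7.
The remaining quadratic factors as (b+7)(b-1).

(b+7)(b-1)(b-8)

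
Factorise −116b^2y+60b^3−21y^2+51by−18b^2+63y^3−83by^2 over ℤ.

Group: 2b(30b^2−43by−9b−63y^2+21y) − y(30b^2−43by−9b−63y^2+21y); both groups contain (30b^2−43by−9b−63y^2+21y), so (2b−y) is a factor with cofactor 30b^2−43by−9b−63y^2+21y.
The cofactor groups again: 30b^2−43by−9b−63y^2+21y = 3b(10b+9y−3) − 7y(10b+9y−3); both groups contain (10b+9y−3), giving (3b−7y)(10b+9y−3).

(10b+9y−3)(2b−y)(3b−7y)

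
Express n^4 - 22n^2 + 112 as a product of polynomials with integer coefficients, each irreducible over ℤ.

(n^2 - 14)(n^2 - 8)

Substitute u = n^2 to get a quadratic in u, then factor.
n^2 - 14 is irreducible over ℤ (14 is not a perfect square).
n^2 - 8 is irreducible over ℤ (8 is not a perfect square).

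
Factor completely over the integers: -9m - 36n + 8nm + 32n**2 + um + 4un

Group: u(4n + m) + (8n - 9)(4n + m); both groups contain (4n + m).

(u + 8n - 9)(4n + m)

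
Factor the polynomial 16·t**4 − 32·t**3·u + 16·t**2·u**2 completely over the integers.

Pull out the common factor 16·t**2, leaving t**2 − 2·t·u + u**2.
Recognize a perfect-square trinomial with the parts t and u.

16·t**2·(t − u)**2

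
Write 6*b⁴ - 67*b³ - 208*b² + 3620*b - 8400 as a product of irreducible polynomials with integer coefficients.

(2*b + 15)*(3*b - 14)*(b - 10)*(b - 4)

Trying the rational-root candidates, b = 14/3 is a root, so (3*b - 14) divides it; the quotient is 2*b³ - 13*b² - 130*b + 600.
Continuing, b = 10 is a root, so (b - 10) divides it; the quotient is 2*b² + 7*b - 60.
The remaining quadratic factors as (2*b + 15)(b - 4).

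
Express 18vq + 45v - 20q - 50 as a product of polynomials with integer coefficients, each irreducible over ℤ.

(2q + 5)(9v - 10)

Group as (18vq + 45v) + (-20q - 50) = 9v(2q + 5) - 10(2q + 5).
Both groups share the factor (2q + 5).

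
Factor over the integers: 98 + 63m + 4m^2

(4m + 7)(m + 14)

Need a pair with product 4·98 = 392 and sum 63: that's 56 and 7.
Split the middle term: 4m^2 + 56m + 7m + 98 = 4m(m + 14) + 7(m + 14).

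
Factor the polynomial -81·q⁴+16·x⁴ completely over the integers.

Write as (4·x²)² − (9·q²)², then factor 4·x²-9·q² once more.

(2·x-3·q)·(2·x+3·q)·(4·x²+9·q²)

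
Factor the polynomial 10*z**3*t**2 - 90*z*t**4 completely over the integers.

Every term has a factor of 10*z*t**2. Then z**2 - 9*t**2 = (z)² − (3*t)².

10*t**2*z*(z - 3*t)*(z + 3*t)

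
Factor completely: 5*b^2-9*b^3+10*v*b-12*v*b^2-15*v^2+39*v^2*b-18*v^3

-(6*v-9*b+5)*(v-b)*(3*v+b)

Group: 6*v*(-3*v^2+2*v*b+b^2) + (-9*b+5)*(-3*v^2+2*v*b+b^2); both groups contain (-3*v^2+2*v*b+b^2), so (6*v-9*b+5) is a factor with cofactor -3*v^2+2*v*b+b^2.
The cofactor groups again: -3*v^2+2*v*b+b^2 = -3*v*(v-b) - b*(v-b); both groups contain (v-b), giving -(3*v+b)*(v-b).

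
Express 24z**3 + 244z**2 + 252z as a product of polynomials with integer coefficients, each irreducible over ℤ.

4z(6z + 7)(z + 9)

Pull out the common factor 4z, then factor the remaining trinomial.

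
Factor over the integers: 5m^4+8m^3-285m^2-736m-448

(5m+8)(m+1)(m+7)(m-8)

Trying the rational-root candidates, m = 8 is a root, so (m-8) divides it; the quotient is 5m^3+48m^2+99m+56.
Next, m = -7 is a root, so (m+7) is a factor; dividing leaves 5m^2+13m+8.
The remaining quadratic factors as (m+1)(5m+8).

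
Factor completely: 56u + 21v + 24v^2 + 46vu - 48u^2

(8v - 6u + 7)(3v + 8u)

Group: 8v(3v + 8u) + (-6u + 7)(3v + 8u); both groups contain (3v + 8u).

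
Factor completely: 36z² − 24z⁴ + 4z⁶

4z²(z² − 3)²

Factor out 4z² first: what remains is z⁴ − 6z² + 9.
Recognize a perfect-square trinomial with the parts z² and 3.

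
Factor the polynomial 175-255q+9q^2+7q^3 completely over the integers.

(7q-5)(q+7)(q-5)

By the rational root theorem, q = -7 is a root, giving the factor (q+7) and quotient 7q^2-40q+25.
The remaining quadratic factors as (7q-5)(q-5).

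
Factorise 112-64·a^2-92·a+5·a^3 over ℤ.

Trying the rational-root candidates, a = -2 is a root, giving the factor (a+2) and quotient 5·a^2-74·a+56.
The remaining quadratic factors as (5·a-4)(a-14).

(5·a-4)·(a+2)·(a-14)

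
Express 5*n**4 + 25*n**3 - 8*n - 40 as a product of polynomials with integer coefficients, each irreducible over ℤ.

(n + 5)*(5*n**3 - 8)

Group as (5*n**4 - 8*n) + (25*n**3 - 40) = n*(5*n**3 - 8) + 5*(5*n**3 - 8).
Both groups share the factor (5*n**3 - 8).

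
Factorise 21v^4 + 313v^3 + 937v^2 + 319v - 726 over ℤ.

By the rational root theorem, v = -11 is a root, so (v + 11) divides it; the quotient is 21v^3 + 82v^2 + 35v - 66.
Continuing, v = 2/3 is a root, so (3v - 2) divides it; the quotient is 7v^2 + 32v + 33.
The remaining quadratic factors as (7v + 11)(v + 3).

(3v - 2)(7v + 11)(v + 11)(v + 3)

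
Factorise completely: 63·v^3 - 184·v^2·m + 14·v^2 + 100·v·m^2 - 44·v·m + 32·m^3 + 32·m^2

Group: 9·v·(7·v^2 - 22·v·m + 16·m^2) + (2·m + 2)·(7·v^2 - 22·v·m + 16·m^2); both groups contain (7·v^2 - 22·v·m + 16·m^2), so (9·v + 2·m + 2) is a factor with cofactor 7·v^2 - 22·v·m + 16·m^2.
The cofactor groups again: 7·v^2 - 22·v·m + 16·m^2 = 7·v·(v - 2·m) - 8·m·(v - 2·m); both groups contain (v - 2·m), giving (7·v - 8·m)·(v - 2·m).

(v - 2·m)·(7·v - 8·m)·(9·v + 2·m + 2)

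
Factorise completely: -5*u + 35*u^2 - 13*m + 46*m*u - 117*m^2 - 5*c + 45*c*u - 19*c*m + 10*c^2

(2*c - 9*m + 7*u - 1)*(5*c + 13*m + 5*u)

Group: 2*c*(5*c + 13*m + 5*u) + (-9*m + 7*u - 1)*(5*c + 13*m + 5*u); both groups contain (5*c + 13*m + 5*u).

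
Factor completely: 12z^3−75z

3z(2z+5)(2z−5)

Factor out 3z, leaving 4z^2−25, which is a difference of two squares.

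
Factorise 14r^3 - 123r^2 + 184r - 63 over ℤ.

Testing divisors of the constant over divisors of the leading coefficient, r = 9/7 is a root, so (7r - 9) divides it; the quotient is 2r^2 - 15r + 7.
The remaining quadratic factors as (r - 7)(2r - 1).

(2r - 1)(7r - 9)(r - 7)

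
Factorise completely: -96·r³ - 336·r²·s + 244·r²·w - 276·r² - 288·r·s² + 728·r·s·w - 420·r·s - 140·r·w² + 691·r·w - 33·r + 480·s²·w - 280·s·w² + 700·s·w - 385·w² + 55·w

Group: 4·r·(-24·r² - 36·r·s + 61·r·w - 3·r + 60·s·w - 35·w² + 5·w) + (8·s + 11)·(-24·r² - 36·r·s + 61·r·w - 3·r + 60·s·w - 35·w² + 5·w); both groups contain (-24·r² - 36·r·s + 61·r·w - 3·r + 60·s·w - 35·w² + 5·w), so (4·r + 8·s + 11) is a factor with cofactor -24·r² - 36·r·s + 61·r·w - 3·r + 60·s·w - 35·w² + 5·w.
The cofactor groups again: -24·r² - 36·r·s + 61·r·w - 3·r + 60·s·w - 35·w² + 5·w = -8·r·(3·r - 5·w) + (-12·s + 7·w - 1)·(3·r - 5·w); both groups contain (3·r - 5·w), giving -(8·r + 12·s - 7·w + 1)·(3·r - 5·w).

-(3·r - 5·w)·(4·r + 8·s + 11)·(8·r + 12·s - 7·w + 1)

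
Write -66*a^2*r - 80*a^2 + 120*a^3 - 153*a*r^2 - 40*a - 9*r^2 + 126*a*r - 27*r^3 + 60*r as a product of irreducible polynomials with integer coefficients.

Group: 2*a*(60*a^2 + 57*a*r - 40*a + 9*r^2 + 3*r - 20) - 3*r*(60*a^2 + 57*a*r - 40*a + 9*r^2 + 3*r - 20); both groups contain (60*a^2 + 57*a*r - 40*a + 9*r^2 + 3*r - 20), so (2*a - 3*r) is a factor with cofactor 60*a^2 + 57*a*r - 40*a + 9*r^2 + 3*r - 20.
The cofactor groups again: 60*a^2 + 57*a*r - 40*a + 9*r^2 + 3*r - 20 = 4*a*(15*a + 3*r + 5) + (3*r - 4)*(15*a + 3*r + 5); both groups contain (15*a + 3*r + 5), giving (4*a + 3*r - 4)*(15*a + 3*r + 5).

(15*a + 3*r + 5)*(2*a - 3*r)*(4*a + 3*r - 4)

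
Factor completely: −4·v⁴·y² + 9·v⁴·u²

−v⁴·(2·y − 3·u)·(2·y + 3·u)

Every term has a factor of v⁴; factoring it out leaves −4·y² + 9·u².
Recognize a difference of squares with the parts 3·u and 2·y.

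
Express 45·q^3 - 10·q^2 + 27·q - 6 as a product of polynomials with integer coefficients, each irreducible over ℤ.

Group as (45·q^3 + 27·q) + (-10·q^2 - 6) = 9·q·(5·q^2 + 3) - 2·(5·q^2 + 3).
Both groups share the factor (5·q^2 + 3).

(9·q - 2)·(5·q^2 + 3)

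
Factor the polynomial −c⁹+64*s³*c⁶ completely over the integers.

c⁶*(4*s−c)*(16*s²+4*s*c+c²)

Every term has a factor of c⁶; factoring it out leaves 64*s³−c³.
Recognize a difference of cubes with the parts 4*s and c.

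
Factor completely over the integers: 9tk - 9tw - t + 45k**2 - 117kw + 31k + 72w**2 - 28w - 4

Group: 9k(t + 5k - 8w + 4) + (-9w - 1)(t + 5k - 8w + 4); both groups contain (t + 5k - 8w + 4).

(t + 5k - 8w + 4)(9k - 9w - 1)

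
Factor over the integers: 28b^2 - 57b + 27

Need a pair with product 28·27 = 756 and sum -57: that's -36 and -21.
Split the middle term: 28b^2 - 36b - 21b + 27 = 4b(7b - 9) - 3(7b - 9).

(4b - 3)(7b - 9)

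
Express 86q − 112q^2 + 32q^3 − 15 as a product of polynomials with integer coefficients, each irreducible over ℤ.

(2q − 5)(4q − 1)(4q − 3)

By the rational root theorem, q = 1/4 is a root, giving the factor (4q − 1) and quotient 8q^2 − 26q + 15.
The remaining quadratic factors as (4q − 3)(2q − 5).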